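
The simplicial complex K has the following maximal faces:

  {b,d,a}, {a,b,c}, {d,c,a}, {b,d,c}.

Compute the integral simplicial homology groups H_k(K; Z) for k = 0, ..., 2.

H_0 = Z,  H_1 = 0,  H_2 = Z.

Order the vertices as a < b < c < d. Listing each simplex with vertices in this order, K has dimension 2 with simplices:

  0-simplices (4): a, b, c, d
  1-simplices (6): ab, ac, ad, bc, bd, cd
  2-simplices (4): abc, abd, acd, bcd

so the chain groups are C_0 ≅ Z^4, C_1 ≅ Z^6, C_2 ≅ Z^4.

∂_1: C_1 → C_0 sends each edge [p,q] (with p < q) to q − p. For instance
  ∂bd = d − b.
The resulting 4×6 matrix has rank 3, and its Smith normal form has invariant factors (1,1,1).

∂_2: C_2 → C_1 maps a triangle to the signed sum of its edges. For instance
  ∂bcd = cd − bd + bc,
  ∂acd = cd − ad + ac.
The 6×4 boundary matrix has rank 3 and Smith normal form diag(1,1,1).

Computing H_k = (kernel of ∂_k) / (image of ∂_{k+1}):

  H_0: rank C_0 − rank ∂_1 = 4 − 3 = 1, and the invariant factors of ∂_1 are all 1, so H_0 = Z.
  H_1: rank ker ∂_1 − rank ∂_2 = (6 − 3) − 3 = 0, and the invariant factors of ∂_2 are all 1, so H_1 = 0.
  H_2: rank ker ∂_2 − rank ∂_3 = (4 − 3) − 0 = 1, and there is no ∂_3, so H_2 = Z.

(K is a triangulation of the 2-sphere S^2.)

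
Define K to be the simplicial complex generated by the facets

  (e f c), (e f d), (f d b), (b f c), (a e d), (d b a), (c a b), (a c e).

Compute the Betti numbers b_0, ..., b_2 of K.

b_0 = 1, b_1 = 0, b_2 = 1.

Take the total order a < b < c < d < e < f on the vertex set. Then K (dimension 2) consists of the simplices:

  0-simplices (6): a, b, c, d, e, f
  1-simplices (12): ab, ac, ad, ae, bc, bd, bf, ce, cf, de, df, ef
  2-simplices (8): abc, abd, ace, ade, bcf, bdf, cef, def

giving chain groups C_0 ≅ Z^6, C_1 ≅ Z^12, C_2 ≅ Z^8.

The boundary map ∂_1: C_1 → C_0 maps an edge to its endpoints' difference, ∂[p,q] = q − p. For instance
  ∂cf = f − c.
As a 6×12 matrix over Z this has rank 5, with invariant factors (1,1,1,1,1).

The boundary map ∂_2: C_2 → C_1 acts by ∂[p,q,r] = [q,r] − [p,r] + [p,q]. For instance
  ∂abd = bd − ad + ab,
  ∂ace = ce − ae + ac.
The 12×8 boundary matrix has rank 7 and Smith normal form diag(1,1,1,1,1,1,1).

Computing H_k = (kernel of ∂_k) / (image of ∂_{k+1}):

  H_0: rank C_0 − rank ∂_1 = 6 − 5 = 1, and the invariant factors of ∂_1 are all 1, so H_0 ≅ Z.
  H_1: rank ker ∂_1 − rank ∂_2 = (12 − 5) − 7 = 0, and the invariant factors of ∂_2 are all 1, so H_1 ≅ 0.
  H_2: rank ker ∂_2 − rank ∂_3 = (8 − 7) − 0 = 1, and there is no ∂_3, so H_2 ≅ Z.

As a check, the Euler characteristic is 6 − 12 + 8 = 2, which agrees with 1 − 0 + 1 = 2.
(K is a triangulation of the 2-sphere S^2.)

Hence the Betti numbers are b_0 = 1, b_1 = 0, b_2 = 1.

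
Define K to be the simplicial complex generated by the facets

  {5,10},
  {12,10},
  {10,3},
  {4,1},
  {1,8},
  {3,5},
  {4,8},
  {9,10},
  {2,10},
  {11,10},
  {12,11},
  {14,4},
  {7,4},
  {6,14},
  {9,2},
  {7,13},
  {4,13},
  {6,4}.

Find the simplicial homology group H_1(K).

Fix the vertex order 1 < 2 < 3 < 4 < 5 < 6 < 7 < 8 < 9 < 10 < 11 < 12 < 13 < 14 and write every simplex with vertices in increasing order. Then dim K = 1 and the simplices of K are:

  0-simplices (14): [1], [2], [3], [4], [5], [6], [7], [8], [9], [10], [11], [12], [13], [14]
  1-simplices (18): [1,4], [1,8], [2,9], [2,10], [3,5], [3,10], [4,6], [4,7], [4,8], [4,13], [4,14], [5,10], [6,14], [7,13], [9,10], [10,11], [10,12], [11,12]

Hence C_0 ≅ Z^14, C_1 ≅ Z^18.

Boundary ∂_1: C_1 → C_0 is given by ∂[p,q] = [q] − [p]. For instance
  ∂[1,4] = [4] − [1].
This gives a 14×18 integer matrix of rank 12; reducing to Smith normal form yields diagonal entries (1,1,1,1,1,1,1,1,1,1,1,1).

From H_k ≅ ker(∂_k) / im(∂_{k+1}) we obtain:

  H_1: rank ker ∂_1 − rank ∂_2 = (18 − 12) − 0 = 6, and there is no ∂_2, so H_1 ≅ Z^6.

H_1 = Z^6.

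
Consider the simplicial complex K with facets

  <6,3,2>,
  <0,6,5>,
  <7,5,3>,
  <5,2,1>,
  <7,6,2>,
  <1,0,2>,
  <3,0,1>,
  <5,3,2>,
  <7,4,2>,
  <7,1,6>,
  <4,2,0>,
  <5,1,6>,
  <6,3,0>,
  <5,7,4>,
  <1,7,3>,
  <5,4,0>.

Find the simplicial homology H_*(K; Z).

H_0 = Z,  H_1 = Z^2,  H_2 = Z.

Take the total order 0 < 1 < 2 < 3 < 4 < 5 < 6 < 7 on the vertex set. Then K (dimension 2) consists of the simplices:

  0-simplices (8): [0], [1], [2], [3], [4], [5], [6], [7]
  1-simplices (24): (24 of them)
  2-simplices (16): [0,1,2], [0,1,3], [0,2,4], [0,3,6], [0,4,5], [0,5,6], [1,2,5], [1,3,7], [1,5,6], [1,6,7], [2,3,5], [2,3,6], [2,4,7], [2,6,7], [3,5,7], [4,5,7]

so the chain groups are C_0 ≅ Z^8, C_1 ≅ Z^24, C_2 ≅ Z^16.

The boundary map ∂_1: C_1 → C_0 sends each edge [p,q] (with p < q) to q − p.
As a 8×24 matrix over Z this has rank 7, with invariant factors (1,1,1,1,1,1,1).

Boundary ∂_2: C_2 → C_1 acts by ∂[p,q,r] = [q,r] − [p,r] + [p,q]. For instance
  ∂[2,6,7] = [6,7] − [2,7] + [2,6],
  ∂[3,5,7] = [5,7] − [3,7] + [3,5].
The 24×16 boundary matrix has rank 15 and Smith normal form diag(1,1,1,1,1,1,1,1,1,1,1,1,1,1,1).

Computing H_k = (kernel of ∂_k) / (image of ∂_{k+1}):

  H_0: rank C_0 − rank ∂_1 = 8 − 7 = 1, and the invariant factors of ∂_1 are all 1, so H_0 ≅ Z.
  H_1: rank ker ∂_1 − rank ∂_2 = (24 − 7) − 15 = 2, and the invariant factors of ∂_2 are all 1, so H_1 ≅ Z^2.
  H_2: rank ker ∂_2 − rank ∂_3 = (16 − 15) − 0 = 1, and there is no ∂_3, so H_2 ≅ Z.

As a check, the Euler characteristic is 8 − 24 + 16 = 0, which agrees with 1 − 2 + 1 = 0.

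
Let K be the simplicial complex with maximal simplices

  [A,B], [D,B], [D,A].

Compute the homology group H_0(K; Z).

Order the vertices as A < B < D. Listing each simplex with vertices in this order, K has dimension 1 with simplices:

  0-simplices (3): A, B, D
  1-simplices (3): AB, AD, BD

so the chain groups are C_0 ≅ Z^3, C_1 ≅ Z^3.

Boundary ∂_1: C_1 → C_0 maps an edge to its endpoints' difference, ∂[p,q] = q − p. For instance
  ∂BD = D − B.
The 3×3 boundary matrix has rank 2 and Smith normal form diag(1,1).

Now H_k = ker ∂_k / im ∂_{k+1}, so:

  H_0: rank C_0 − rank ∂_1 = 3 − 2 = 1, and the invariant factors of ∂_1 are all 1, so H_0 ≅ Z.

H_0 = Z.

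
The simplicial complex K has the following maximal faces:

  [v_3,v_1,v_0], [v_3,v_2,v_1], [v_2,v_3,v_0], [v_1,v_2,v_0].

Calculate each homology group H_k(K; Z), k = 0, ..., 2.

Take the total order v_0 < v_1 < v_2 < v_3 on the vertex set. Then K (dimension 2) consists of the simplices:

  0-simplices (4): [v_0], [v_1], [v_2], [v_3]
  1-simplices (6): [v_0,v_1], [v_0,v_2], [v_0,v_3], [v_1,v_2], [v_1,v_3], [v_2,v_3]
  2-simplices (4): [v_0,v_1,v_2], [v_0,v_1,v_3], [v_0,v_2,v_3], [v_1,v_2,v_3]

so the chain groups are C_0 ≅ Z^4, C_1 ≅ Z^6, C_2 ≅ Z^4.

∂_1: C_1 → C_0 is given by ∂[p,q] = [q] − [p]. For instance
  ∂[v_1,v_2] = [v_2] − [v_1].
The 4×6 boundary matrix has rank 3 and Smith normal form diag(1,1,1).

∂_2: C_2 → C_1 acts by ∂[p,q,r] = [q,r] − [p,r] + [p,q]. For instance
  ∂[v_0,v_1,v_3] = [v_1,v_3] − [v_0,v_3] + [v_0,v_1],
  ∂[v_0,v_2,v_3] = [v_2,v_3] − [v_0,v_3] + [v_0,v_2].
The 6×4 boundary matrix has rank 3 and Smith normal form diag(1,1,1).

Now H_k = ker ∂_k / im ∂_{k+1}, so:

  H_0: rank C_0 − rank ∂_1 = 4 − 3 = 1, and the invariant factors of ∂_1 are all 1, so H_0 ≅ Z.
  H_1: rank ker ∂_1 − rank ∂_2 = (6 − 3) − 3 = 0, and the invariant factors of ∂_2 are all 1, so H_1 ≅ 0.
  H_2: rank ker ∂_2 − rank ∂_3 = (4 − 3) − 0 = 1, and there is no ∂_3, so H_2 ≅ Z.

H_0 = Z,  H_1 = 0,  H_2 = Z.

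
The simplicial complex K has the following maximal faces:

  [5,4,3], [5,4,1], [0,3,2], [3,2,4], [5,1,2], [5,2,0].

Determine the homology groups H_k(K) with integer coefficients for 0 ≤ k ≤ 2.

Order the vertices as 0 < 1 < 2 < 3 < 4 < 5. Listing each simplex with vertices in this order, K has dimension 2 with simplices:

  0-simplices (6): [0], [1], [2], [3], [4], [5]
  1-simplices (12): [0,2], [0,3], [0,5], [1,2], [1,4], [1,5], [2,3], [2,4], [2,5], [3,4], [3,5], [4,5]
  2-simplices (6): [0,2,3], [0,2,5], [1,2,5], [1,4,5], [2,3,4], [3,4,5]

Hence C_0 ≅ Z^6, C_1 ≅ Z^12, C_2 ≅ Z^6.

Boundary ∂_1: C_1 → C_0 is given by ∂[p,q] = [q] − [p].
This gives a 6×12 integer matrix of rank 5; reducing to Smith normal form yields diagonal entries (1,1,1,1,1).

The boundary map ∂_2: C_2 → C_1 maps a triangle to the signed sum of its edges. For instance
  ∂[1,2,5] = [2,5] − [1,5] + [1,2],
  ∂[1,4,5] = [4,5] − [1,5] + [1,4].
The 12×6 boundary matrix has rank 6 and Smith normal form diag(1,1,1,1,1,1).

Computing H_k = (kernel of ∂_k) / (image of ∂_{k+1}):

  H_0: rank C_0 − rank ∂_1 = 6 − 5 = 1, and the invariant factors of ∂_1 are all 1, so H_0 = Z.
  H_1: rank ker ∂_1 − rank ∂_2 = (12 − 5) − 6 = 1, and the invariant factors of ∂_2 are all 1, so H_1 = Z.
  H_2: rank ker ∂_2 − rank ∂_3 = (6 − 6) − 0 = 0, and there is no ∂_3, so H_2 = 0.

As a check, the Euler characteristic is 6 − 12 + 6 = 0, which agrees with 1 − 1 + 0 = 0.

H_0 = Z,  H_1 = Z,  H_2 = 0.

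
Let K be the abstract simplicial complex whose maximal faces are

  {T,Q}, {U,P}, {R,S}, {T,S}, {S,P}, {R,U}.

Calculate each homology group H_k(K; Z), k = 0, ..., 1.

H_0 ≅ Z,  H_1 ≅ Z.

Take the total order P < Q < R < S < T < U on the vertex set. Then K (dimension 1) consists of the simplices:

  0-simplices (6): P, Q, R, S, T, U
  1-simplices (6): PS, PU, QT, RS, RU, ST

so the chain groups are C_0 ≅ Z^6, C_1 ≅ Z^6.

Boundary ∂_1: C_1 → C_0 maps an edge to its endpoints' difference, ∂[p,q] = q − p. For instance
  ∂PU = U − P.
The resulting 6×6 matrix has rank 5, and its Smith normal form has invariant factors (1,1,1,1,1).

Now H_k = ker ∂_k / im ∂_{k+1}, so:

  H_0: rank C_0 − rank ∂_1 = 6 − 5 = 1, and the invariant factors of ∂_1 are all 1, so H_0 ≅ Z.
  H_1: rank ker ∂_1 − rank ∂_2 = (6 − 5) − 0 = 1, and there is no ∂_2, so H_1 ≅ Z.

As a check, the Euler characteristic is 6 − 6 = 0, which agrees with 1 − 1 = 0.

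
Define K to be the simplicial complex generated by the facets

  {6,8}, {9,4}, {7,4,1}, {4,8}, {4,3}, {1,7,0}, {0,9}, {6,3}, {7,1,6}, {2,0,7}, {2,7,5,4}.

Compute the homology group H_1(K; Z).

H_1 ≅ Z^3.

We work with the vertex ordering 0 < 1 < 2 < 3 < 4 < 5 < 6 < 7 < 8 < 9. The simplices of K, each written with vertices in increasing order, are:

  0-simplices (10): [0], [1], [2], [3], [4], [5], [6], [7], [8], [9]
  1-simplices (19): [0,1], [0,2], [0,7], [0,9], [1,4], [1,6], [1,7], [2,4], [2,5], [2,7], [3,4], [3,6], [4,5], [4,7], [4,8], [4,9], [5,7], [6,7], [6,8]
  2-simplices (8): [0,1,7], [0,2,7], [1,4,7], [1,6,7], [2,4,5], [2,4,7], [2,5,7], [4,5,7]
  3-simplices (1): [2,4,5,7]

so the chain groups are C_0 ≅ Z^10, C_1 ≅ Z^19, C_2 ≅ Z^8, C_3 ≅ Z^1.

∂_1: C_1 → C_0 maps an edge to its endpoints' difference, ∂[p,q] = q − p. For instance
  ∂[3,4] = [4] − [3].
The 10×19 boundary matrix has rank 9 and Smith normal form diag(1,1,1,1,1,1,1,1,1).

The boundary map ∂_2: C_2 → C_1 acts by ∂[p,q,r] = [q,r] − [p,r] + [p,q]. For instance
  ∂[1,4,7] = [4,7] − [1,7] + [1,4],
  ∂[1,6,7] = [6,7] − [1,7] + [1,6].
This gives a 19×8 integer matrix of rank 7; reducing to Smith normal form yields diagonal entries (1,1,1,1,1,1,1).

∂_3: C_3 → C_2 sends each 3-simplex σ to the alternating sum Σ_i (−1)^i (σ with its i-th vertex removed). For instance
  ∂[2,4,5,7] = [4,5,7] − [2,5,7] + [2,4,7] − [2,4,5].
The 8×1 boundary matrix has rank 1 and Smith normal form diag(1).

From H_k ≅ ker(∂_k) / im(∂_{k+1}) we obtain:

  H_1: rank ker ∂_1 − rank ∂_2 = (19 − 9) − 7 = 3, and the invariant factors of ∂_2 are all 1, so H_1 = Z^3.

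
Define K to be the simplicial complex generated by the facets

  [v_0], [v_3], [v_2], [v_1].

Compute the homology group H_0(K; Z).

H_0 ≅ Z^4.

Take the total order v_0 < v_1 < v_2 < v_3 on the vertex set. Then K (dimension 0) consists of the simplices:

  0-simplices (4): [v_0], [v_1], [v_2], [v_3]

so the chain groups are C_0 ≅ Z^4.

From H_k ≅ ker(∂_k) / im(∂_{k+1}) we obtain:

  H_0: rank C_0 − rank ∂_1 = 4 − 0 = 4, and there is no ∂_1, so H_0 = Z^4.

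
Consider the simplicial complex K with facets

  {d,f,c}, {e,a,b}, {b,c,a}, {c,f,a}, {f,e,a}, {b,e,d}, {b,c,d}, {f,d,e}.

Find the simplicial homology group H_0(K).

Fix the vertex order a < b < c < d < e < f and write every simplex with vertices in increasing order. Then dim K = 2 and the simplices of K are:

  0-simplices (6): a, b, c, d, e, f
  1-simplices (12): ab, ac, ae, af, bc, bd, be, cd, cf, de, df, ef
  2-simplices (8): abc, abe, acf, aef, bcd, bde, cdf, def

so the chain groups are C_0 ≅ Z^6, C_1 ≅ Z^12, C_2 ≅ Z^8.

Boundary ∂_1: C_1 → C_0 sends each edge [p,q] (with p < q) to q − p.
This gives a 6×12 integer matrix of rank 5; reducing to Smith normal form yields diagonal entries (1,1,1,1,1).

The boundary map ∂_2: C_2 → C_1 sends each 2-simplex [p,q,r] to [q,r] − [p,r] + [p,q]. For instance
  ∂bcd = cd − bd + bc,
  ∂acf = cf − af + ac.
The resulting 12×8 matrix has rank 7, and its Smith normal form has invariant factors (1,1,1,1,1,1,1).

Now H_k = ker ∂_k / im ∂_{k+1}, so:

  H_0: rank C_0 − rank ∂_1 = 6 − 5 = 1, and the invariant factors of ∂_1 are all 1, so H_0 ≅ Z.

H_0 ≅ Z.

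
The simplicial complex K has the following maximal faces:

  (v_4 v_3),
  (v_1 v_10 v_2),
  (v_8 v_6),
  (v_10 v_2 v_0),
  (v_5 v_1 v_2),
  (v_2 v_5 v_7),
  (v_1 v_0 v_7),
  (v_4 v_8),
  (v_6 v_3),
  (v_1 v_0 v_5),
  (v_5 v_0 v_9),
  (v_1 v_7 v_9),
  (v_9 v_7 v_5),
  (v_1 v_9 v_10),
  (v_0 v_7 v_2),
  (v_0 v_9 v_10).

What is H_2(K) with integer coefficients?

We work with the vertex ordering v_0 < v_1 < v_2 < v_3 < v_4 < v_5 < v_6 < v_7 < v_8 < v_9 < v_10. The simplices of K, each written with vertices in increasing order, are:

  0-simplices (11): [v_0], [v_1], [v_2], [v_3], [v_4], [v_5], [v_6], [v_7], [v_8], [v_9], [v_10]
  1-simplices (22): (22 of them)
  2-simplices (12): (12 of them)

giving chain groups C_0 ≅ Z^11, C_1 ≅ Z^22, C_2 ≅ Z^12.

The boundary map ∂_1: C_1 → C_0 is given by ∂[p,q] = [q] − [p]. For instance
  ∂[v_1,v_10] = [v_10] − [v_1].
This gives a 11×22 integer matrix of rank 9; reducing to Smith normal form yields diagonal entries (1,1,1,1,1,1,1,1,1).

∂_2: C_2 → C_1 maps a triangle to the signed sum of its edges. For instance
  ∂[v_1,v_2,v_10] = [v_2,v_10] − [v_1,v_10] + [v_1,v_2],
  ∂[v_0,v_2,v_7] = [v_2,v_7] − [v_0,v_7] + [v_0,v_2].
The resulting 22×12 matrix has rank 12, and its Smith normal form has invariant factors (1,1,1,1,1,1,1,1,1,1,1,2).

From H_k ≅ ker(∂_k) / im(∂_{k+1}) we obtain:

  H_2: rank ker ∂_2 − rank ∂_3 = (12 − 12) − 0 = 0, and there is no ∂_3, so H_2 ≅ 0.

H_2 = 0.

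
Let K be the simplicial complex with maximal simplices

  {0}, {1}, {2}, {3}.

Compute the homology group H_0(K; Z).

Take the total order 0 < 1 < 2 < 3 on the vertex set. Then K (dimension 0) consists of the simplices:

  0-simplices (4): [0], [1], [2], [3]

so the chain groups are C_0 ≅ Z^4.

Now H_k = ker ∂_k / im ∂_{k+1}, so:

  H_0: rank C_0 − rank ∂_1 = 4 − 0 = 4, and there is no ∂_1, so H_0 = Z^4.

H_0 = Z^4.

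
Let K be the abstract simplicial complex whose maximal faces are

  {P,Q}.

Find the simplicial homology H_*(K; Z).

We work with the vertex ordering P < Q. The simplices of K, each written with vertices in increasing order, are:

  0-simplices (2): P, Q
  1-simplices (1): PQ

giving chain groups C_0 ≅ Z^2, C_1 ≅ Z^1.

The boundary map ∂_1: C_1 → C_0 sends each edge [p,q] (with p < q) to q − p. For instance
  ∂PQ = Q − P.
As a 2×1 matrix over Z this has rank 1, with invariant factors (1).

Reading off H_k = ker ∂_k / im ∂_{k+1}:

  H_0: rank C_0 − rank ∂_1 = 2 − 1 = 1, and the invariant factors of ∂_1 are all 1, so H_0 = Z.
  H_1: rank ker ∂_1 − rank ∂_2 = (1 − 1) − 0 = 0, and there is no ∂_2, so H_1 = 0.

(K is a triangulation of the 1-simplex.)

H_0 = Z,  H_1 = 0.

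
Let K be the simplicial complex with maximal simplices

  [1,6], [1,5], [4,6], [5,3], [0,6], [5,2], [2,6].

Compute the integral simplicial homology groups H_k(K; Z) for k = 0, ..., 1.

H_0 = Z,  H_1 = Z.

We work with the vertex ordering 0 < 1 < 2 < 3 < 4 < 5 < 6. The simplices of K, each written with vertices in increasing order, are:

  0-simplices (7): [0], [1], [2], [3], [4], [5], [6]
  1-simplices (7): [0,6], [1,5], [1,6], [2,5], [2,6], [3,5], [4,6]

giving chain groups C_0 ≅ Z^7, C_1 ≅ Z^7.

The boundary map ∂_1: C_1 → C_0 is given by ∂[p,q] = [q] − [p].
As a 7×7 matrix over Z this has rank 6, with invariant factors (1,1,1,1,1,1).

Now H_k = ker ∂_k / im ∂_{k+1}, so:

  H_0: rank C_0 − rank ∂_1 = 7 − 6 = 1, and the invariant factors of ∂_1 are all 1, so H_0 = Z.
  H_1: rank ker ∂_1 − rank ∂_2 = (7 − 6) − 0 = 1, and there is no ∂_2, so H_1 = Z.

As a check, the Euler characteristic is 7 − 7 = 0, which agrees with 1 − 1 = 0.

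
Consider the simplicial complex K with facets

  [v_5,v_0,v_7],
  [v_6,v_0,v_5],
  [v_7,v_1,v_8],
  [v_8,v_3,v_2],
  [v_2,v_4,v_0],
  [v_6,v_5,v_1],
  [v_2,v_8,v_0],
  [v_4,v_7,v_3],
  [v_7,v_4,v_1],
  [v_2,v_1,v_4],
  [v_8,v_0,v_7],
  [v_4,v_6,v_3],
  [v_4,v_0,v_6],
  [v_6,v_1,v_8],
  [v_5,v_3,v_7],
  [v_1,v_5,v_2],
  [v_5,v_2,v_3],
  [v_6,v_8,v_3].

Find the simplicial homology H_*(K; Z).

Fix the vertex order v_0 < v_1 < v_2 < v_3 < v_4 < v_5 < v_6 < v_7 < v_8 and write every simplex with vertices in increasing order. Then dim K = 2 and the simplices of K are:

  0-simplices (9): [v_0], [v_1], [v_2], [v_3], [v_4], [v_5], [v_6], [v_7], [v_8]
  1-simplices (27): (27 of them)
  2-simplices (18): (18 of them)

so the chain groups are C_0 ≅ Z^9, C_1 ≅ Z^27, C_2 ≅ Z^18.

∂_1: C_1 → C_0 is given by ∂[p,q] = [q] − [p]. For instance
  ∂[v_3,v_6] = [v_6] − [v_3].
As a 9×27 matrix over Z this has rank 8, with invariant factors (1,1,1,1,1,1,1,1).

∂_2: C_2 → C_1 maps a triangle to the signed sum of its edges. For instance
  ∂[v_1,v_4,v_7] = [v_4,v_7] − [v_1,v_7] + [v_1,v_4],
  ∂[v_3,v_6,v_8] = [v_6,v_8] − [v_3,v_8] + [v_3,v_6].
This gives a 27×18 integer matrix of rank 17; reducing to Smith normal form yields diagonal entries (1,1,1,1,1,1,1,1,1,1,1,1,1,1,1,1,1).

Now H_k = ker ∂_k / im ∂_{k+1}, so:

  H_0: rank C_0 − rank ∂_1 = 9 − 8 = 1, and the invariant factors of ∂_1 are all 1, so H_0 ≅ Z.
  H_1: rank ker ∂_1 − rank ∂_2 = (27 − 8) − 17 = 2, and the invariant factors of ∂_2 are all 1, so H_1 ≅ Z^2.
  H_2: rank ker ∂_2 − rank ∂_3 = (18 − 17) − 0 = 1, and there is no ∂_3, so H_2 ≅ Z.

H_0 ≅ Z,  H_1 ≅ Z^2,  H_2 ≅ Z.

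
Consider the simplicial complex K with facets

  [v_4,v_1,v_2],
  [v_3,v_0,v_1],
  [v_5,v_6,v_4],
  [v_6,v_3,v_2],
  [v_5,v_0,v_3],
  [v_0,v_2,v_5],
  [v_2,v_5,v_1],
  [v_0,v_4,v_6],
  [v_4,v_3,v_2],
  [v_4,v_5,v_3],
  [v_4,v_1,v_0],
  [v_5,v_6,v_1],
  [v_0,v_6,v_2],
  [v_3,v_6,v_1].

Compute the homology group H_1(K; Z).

We work with the vertex ordering v_0 < v_1 < v_2 < v_3 < v_4 < v_5 < v_6. The simplices of K, each written with vertices in increasing order, are:

  0-simplices (7): [v_0], [v_1], [v_2], [v_3], [v_4], [v_5], [v_6]
  1-simplices (21): (21 of them)
  2-simplices (14): (14 of them)

Hence C_0 ≅ Z^7, C_1 ≅ Z^21, C_2 ≅ Z^14.

Boundary ∂_1: C_1 → C_0 is given by ∂[p,q] = [q] − [p]. For instance
  ∂[v_0,v_1] = [v_1] − [v_0].
This gives a 7×21 integer matrix of rank 6; reducing to Smith normal form yields diagonal entries (1,1,1,1,1,1).

∂_2: C_2 → C_1 acts by ∂[p,q,r] = [q,r] − [p,r] + [p,q]. For instance
  ∂[v_3,v_4,v_5] = [v_4,v_5] − [v_3,v_5] + [v_3,v_4],
  ∂[v_0,v_1,v_4] = [v_1,v_4] − [v_0,v_4] + [v_0,v_1].
The resulting 21×14 matrix has rank 13, and its Smith normal form has invariant factors (1,1,1,1,1,1,1,1,1,1,1,1,1).

Reading off H_k = ker ∂_k / im ∂_{k+1}:

  H_1: rank ker ∂_1 − rank ∂_2 = (21 − 6) − 13 = 2, and the invariant factors of ∂_2 are all 1, so H_1 = Z^2.

H_1 = Z^2.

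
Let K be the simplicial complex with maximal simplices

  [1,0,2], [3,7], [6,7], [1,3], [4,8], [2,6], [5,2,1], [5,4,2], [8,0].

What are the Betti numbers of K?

b_0 = 1, b_1 = 2, b_2 = 0.

Fix the vertex order 0 < 1 < 2 < 3 < 4 < 5 < 6 < 7 < 8 and write every simplex with vertices in increasing order. Then dim K = 2 and the simplices of K are:

  0-simplices (9): [0], [1], [2], [3], [4], [5], [6], [7], [8]
  1-simplices (13): [0,1], [0,2], [0,8], [1,2], [1,3], [1,5], [2,4], [2,5], [2,6], [3,7], [4,5], [4,8], [6,7]
  2-simplices (3): [0,1,2], [1,2,5], [2,4,5]

Hence C_0 ≅ Z^9, C_1 ≅ Z^13, C_2 ≅ Z^3.

Boundary ∂_1: C_1 → C_0 is given by ∂[p,q] = [q] − [p].
As a 9×13 matrix over Z this has rank 8, with invariant factors (1,1,1,1,1,1,1,1).

The boundary map ∂_2: C_2 → C_1 acts by ∂[p,q,r] = [q,r] − [p,r] + [p,q]. For instance
  ∂[0,1,2] = [1,2] − [0,2] + [0,1],
  ∂[2,4,5] = [4,5] − [2,5] + [2,4].
The resulting 13×3 matrix has rank 3, and its Smith normal form has invariant factors (1,1,1).

Now H_k = ker ∂_k / im ∂_{k+1}, so:

  H_0: rank C_0 − rank ∂_1 = 9 − 8 = 1, and the invariant factors of ∂_1 are all 1, so H_0 ≅ Z.
  H_1: rank ker ∂_1 − rank ∂_2 = (13 − 8) − 3 = 2, and the invariant factors of ∂_2 are all 1, so H_1 ≅ Z^2.
  H_2: rank ker ∂_2 − rank ∂_3 = (3 − 3) − 0 = 0, and there is no ∂_3, so H_2 ≅ 0.

Hence the Betti numbers are b_0 = 1, b_1 = 2, b_2 = 0.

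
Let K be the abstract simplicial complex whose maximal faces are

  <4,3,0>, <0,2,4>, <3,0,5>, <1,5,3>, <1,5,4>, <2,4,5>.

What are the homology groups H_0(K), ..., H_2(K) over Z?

Fix the vertex order 0 < 1 < 2 < 3 < 4 < 5 and write every simplex with vertices in increasing order. Then dim K = 2 and the simplices of K are:

  0-simplices (6): [0], [1], [2], [3], [4], [5]
  1-simplices (12): [0,2], [0,3], [0,4], [0,5], [1,3], [1,4], [1,5], [2,4], [2,5], [3,4], [3,5], [4,5]
  2-simplices (6): [0,2,4], [0,3,4], [0,3,5], [1,3,5], [1,4,5], [2,4,5]

giving chain groups C_0 ≅ Z^6, C_1 ≅ Z^12, C_2 ≅ Z^6.

Boundary ∂_1: C_1 → C_0 maps an edge to its endpoints' difference, ∂[p,q] = q − p. For instance
  ∂[1,4] = [4] − [1].
The 6×12 boundary matrix has rank 5 and Smith normal form diag(1,1,1,1,1).

∂_2: C_2 → C_1 maps a triangle to the signed sum of its edges. For instance
  ∂[1,3,5] = [3,5] − [1,5] + [1,3],
  ∂[0,3,5] = [3,5] − [0,5] + [0,3].
As a 12×6 matrix over Z this has rank 6, with invariant factors (1,1,1,1,1,1).

Computing H_k = (kernel of ∂_k) / (image of ∂_{k+1}):

  H_0: rank C_0 − rank ∂_1 = 6 − 5 = 1, and the invariant factors of ∂_1 are all 1, so H_0 ≅ Z.
  H_1: rank ker ∂_1 − rank ∂_2 = (12 − 5) − 6 = 1, and the invariant factors of ∂_2 are all 1, so H_1 ≅ Z.
  H_2: rank ker ∂_2 − rank ∂_3 = (6 − 6) − 0 = 0, and there is no ∂_3, so H_2 ≅ 0.

(K is a triangulation of the cylinder S^1 x I.)

H_0 ≅ Z,  H_1 ≅ Z,  H_2 = 0.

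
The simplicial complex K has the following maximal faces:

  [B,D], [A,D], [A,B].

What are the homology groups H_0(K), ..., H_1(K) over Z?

H_0 ≅ Z,  H_1 ≅ Z.

Fix the vertex order A < B < D and write every simplex with vertices in increasing order. Then dim K = 1 and the simplices of K are:

  0-simplices (3): A, B, D
  1-simplices (3): AB, AD, BD

so the chain groups are C_0 ≅ Z^3, C_1 ≅ Z^3.

The boundary map ∂_1: C_1 → C_0 sends each edge [p,q] (with p < q) to q − p. For instance
  ∂AD = D − A.
The 3×3 boundary matrix has rank 2 and Smith normal form diag(1,1).

From H_k ≅ ker(∂_k) / im(∂_{k+1}) we obtain:

  H_0: rank C_0 − rank ∂_1 = 3 − 2 = 1, and the invariant factors of ∂_1 are all 1, so H_0 = Z.
  H_1: rank ker ∂_1 − rank ∂_2 = (3 − 2) − 0 = 1, and there is no ∂_2, so H_1 = Z.

(K is a triangulation of the circle S^1.)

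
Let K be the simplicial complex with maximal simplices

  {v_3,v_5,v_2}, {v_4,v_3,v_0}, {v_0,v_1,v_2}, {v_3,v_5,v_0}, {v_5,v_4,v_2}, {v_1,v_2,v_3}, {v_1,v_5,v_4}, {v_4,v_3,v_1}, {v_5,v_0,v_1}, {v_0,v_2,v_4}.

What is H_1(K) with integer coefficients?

H_1 ≅ Z/2.

K has 6 vertices, 15 edges, 10 triangles.
rank ∂_1 = 5, rank ∂_2 = 10 ⇒ b_1 = 15 − 5 − 10 = 0; ∂_2 has invariant factor(s) [2] giving torsion. So H_1 = Z/2.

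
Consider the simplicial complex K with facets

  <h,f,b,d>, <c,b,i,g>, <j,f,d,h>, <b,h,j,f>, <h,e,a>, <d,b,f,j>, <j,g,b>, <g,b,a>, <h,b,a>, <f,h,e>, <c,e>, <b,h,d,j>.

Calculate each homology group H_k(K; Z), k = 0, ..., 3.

H_0 = Z,  H_1 = Z,  H_2 = 0,  H_3 = Z.

Order the vertices as a < b < c < d < e < f < g < h < i < j. Listing each simplex with vertices in this order, K has dimension 3 with simplices:

  0-simplices (10): a, b, c, d, e, f, g, h, i, j
  1-simplices (24): ab, ae, ag, ah, bc, bd, bf, bg, bh, bi, bj, ce, cg, ci, df, dh, dj, ef, eh, fh, fj, gi, gj, hj
  2-simplices (19): abg, abh, aeh, bcg, bci, bdf, bdh, bdj, bfh, bfj, bgi, bgj, bhj, cgi, dfh, dfj, dhj, efh, fhj
  3-simplices (6): bcgi, bdfh, bdfj, bdhj, bfhj, dfhj

so the chain groups are C_0 ≅ Z^10, C_1 ≅ Z^24, C_2 ≅ Z^19, C_3 ≅ Z^6.

The boundary map ∂_1: C_1 → C_0 sends each edge [p,q] (with p < q) to q − p.
The resulting 10×24 matrix has rank 9, and its Smith normal form has invariant factors (1,1,1,1,1,1,1,1,1).

∂_2: C_2 → C_1 acts by ∂[p,q,r] = [q,r] − [p,r] + [p,q]. For instance
  ∂bcg = cg − bg + bc,
  ∂cgi = gi − ci + cg.
As a 24×19 matrix over Z this has rank 14, with invariant factors (1,1,1,1,1,1,1,1,1,1,1,1,1,1).

The boundary map ∂_3: C_3 → C_2 sends each 3-simplex σ to the alternating sum Σ_i (−1)^i (σ with its i-th vertex removed). For instance
  ∂bdhj = dhj − bhj + bdj − bdh,
  ∂bfhj = fhj − bhj + bfj − bfh.
The resulting 19×6 matrix has rank 5, and its Smith normal form has invariant factors (1,1,1,1,1).

Now H_k = ker ∂_k / im ∂_{k+1}, so:

  H_0: rank C_0 − rank ∂_1 = 10 − 9 = 1, and the invariant factors of ∂_1 are all 1, so H_0 = Z.
  H_1: rank ker ∂_1 − rank ∂_2 = (24 − 9) − 14 = 1, and the invariant factors of ∂_2 are all 1, so H_1 = Z.
  H_2: rank ker ∂_2 − rank ∂_3 = (19 − 14) − 5 = 0, and the invariant factors of ∂_3 are all 1, so H_2 = 0.
  H_3: rank ker ∂_3 − rank ∂_4 = (6 − 5) − 0 = 1, and there is no ∂_4, so H_3 = Z.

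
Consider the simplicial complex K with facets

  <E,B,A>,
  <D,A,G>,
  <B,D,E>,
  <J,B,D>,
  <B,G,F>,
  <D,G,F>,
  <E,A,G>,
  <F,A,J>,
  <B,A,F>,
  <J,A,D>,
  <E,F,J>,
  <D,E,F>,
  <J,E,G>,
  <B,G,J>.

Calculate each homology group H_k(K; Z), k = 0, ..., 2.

H_0 = Z,  H_1 = Z^2,  H_2 = Z.

We work with the vertex ordering A < B < D < E < F < G < J. The simplices of K, each written with vertices in increasing order, are:

  0-simplices (7): A, B, D, E, F, G, J
  1-simplices (21): AB, AD, AE, AF, AG, AJ, BD, BE, BF, BG, BJ, DE, DF, DG, DJ, EF, EG, EJ, FG, FJ, GJ
  2-simplices (14): ABE, ABF, ADG, ADJ, AEG, AFJ, BDE, BDJ, BFG, BGJ, DEF, DFG, EFJ, EGJ

Hence C_0 ≅ Z^7, C_1 ≅ Z^21, C_2 ≅ Z^14.

Boundary ∂_1: C_1 → C_0 maps an edge to its endpoints' difference, ∂[p,q] = q − p.
The 7×21 boundary matrix has rank 6 and Smith normal form diag(1,1,1,1,1,1).

∂_2: C_2 → C_1 acts by ∂[p,q,r] = [q,r] − [p,r] + [p,q]. For instance
  ∂AFJ = FJ − AJ + AF,
  ∂AEG = EG − AG + AE.
The resulting 21×14 matrix has rank 13, and its Smith normal form has invariant factors (1,1,1,1,1,1,1,1,1,1,1,1,1).

Now H_k = ker ∂_k / im ∂_{k+1}, so:

  H_0: rank C_0 − rank ∂_1 = 7 − 6 = 1, and the invariant factors of ∂_1 are all 1, so H_0 ≅ Z.
  H_1: rank ker ∂_1 − rank ∂_2 = (21 − 6) − 13 = 2, and the invariant factors of ∂_2 are all 1, so H_1 ≅ Z^2.
  H_2: rank ker ∂_2 − rank ∂_3 = (14 − 13) − 0 = 1, and there is no ∂_3, so H_2 ≅ Z.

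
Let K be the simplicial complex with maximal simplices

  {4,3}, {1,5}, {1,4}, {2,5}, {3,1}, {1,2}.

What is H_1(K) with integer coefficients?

Fix the vertex order 1 < 2 < 3 < 4 < 5 and write every simplex with vertices in increasing order. Then dim K = 1 and the simplices of K are:

  0-simplices (5): [1], [2], [3], [4], [5]
  1-simplices (6): [1,2], [1,3], [1,4], [1,5], [2,5], [3,4]

so the chain groups are C_0 ≅ Z^5, C_1 ≅ Z^6.

∂_1: C_1 → C_0 sends each edge [p,q] (with p < q) to q − p.
This gives a 5×6 integer matrix of rank 4; reducing to Smith normal form yields diagonal entries (1,1,1,1).

Now H_k = ker ∂_k / im ∂_{k+1}, so:

  H_1: rank ker ∂_1 − rank ∂_2 = (6 − 4) − 0 = 2, and there is no ∂_2, so H_1 = Z^2.

H_1 ≅ Z^2.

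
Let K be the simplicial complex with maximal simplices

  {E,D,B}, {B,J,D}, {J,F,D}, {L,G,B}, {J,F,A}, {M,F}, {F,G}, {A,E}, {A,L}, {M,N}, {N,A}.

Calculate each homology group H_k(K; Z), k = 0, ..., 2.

Fix the vertex order A < B < D < E < F < G < J < L < M < N and write every simplex with vertices in increasing order. Then dim K = 2 and the simplices of K are:

  0-simplices (10): A, B, D, E, F, G, J, L, M, N
  1-simplices (18): AE, AF, AJ, AL, AN, BD, BE, BG, BJ, BL, DE, DF, DJ, FG, FJ, FM, GL, MN
  2-simplices (5): AFJ, BDE, BDJ, BGL, DFJ

so the chain groups are C_0 ≅ Z^10, C_1 ≅ Z^18, C_2 ≅ Z^5.

Boundary ∂_1: C_1 → C_0 is given by ∂[p,q] = [q] − [p].
As a 10×18 matrix over Z this has rank 9, with invariant factors (1,1,1,1,1,1,1,1,1).

∂_2: C_2 → C_1 acts by ∂[p,q,r] = [q,r] − [p,r] + [p,q]. For instance
  ∂BDJ = DJ − BJ + BD,
  ∂DFJ = FJ − DJ + DF.
The 18×5 boundary matrix has rank 5 and Smith normal form diag(1,1,1,1,1).

Computing H_k = (kernel of ∂_k) / (image of ∂_{k+1}):

  H_0: rank C_0 − rank ∂_1 = 10 − 9 = 1, and the invariant factors of ∂_1 are all 1, so H_0 ≅ Z.
  H_1: rank ker ∂_1 − rank ∂_2 = (18 − 9) − 5 = 4, and the invariant factors of ∂_2 are all 1, so H_1 ≅ Z^4.
  H_2: rank ker ∂_2 − rank ∂_3 = (5 − 5) − 0 = 0, and there is no ∂_3, so H_2 ≅ 0.

H_0 ≅ Z,  H_1 ≅ Z^4,  H_2 = 0.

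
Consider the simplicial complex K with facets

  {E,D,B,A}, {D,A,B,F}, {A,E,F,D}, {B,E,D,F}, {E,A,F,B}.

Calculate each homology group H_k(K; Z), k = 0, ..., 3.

H_0 = Z,  H_1 = 0,  H_2 = 0,  H_3 = Z.

Fix the vertex order A < B < D < E < F and write every simplex with vertices in increasing order. Then dim K = 3 and the simplices of K are:

  0-simplices (5): A, B, D, E, F
  1-simplices (10): AB, AD, AE, AF, BD, BE, BF, DE, DF, EF
  2-simplices (10): ABD, ABE, ABF, ADE, ADF, AEF, BDE, BDF, BEF, DEF
  3-simplices (5): ABDE, ABDF, ABEF, ADEF, BDEF

giving chain groups C_0 ≅ Z^5, C_1 ≅ Z^10, C_2 ≅ Z^10, C_3 ≅ Z^5.

∂_1: C_1 → C_0 maps an edge to its endpoints' difference, ∂[p,q] = q − p. For instance
  ∂BF = F − B.
The 5×10 boundary matrix has rank 4 and Smith normal form diag(1,1,1,1).

∂_2: C_2 → C_1 maps a triangle to the signed sum of its edges. For instance
  ∂AEF = EF − AF + AE,
  ∂ADE = DE − AE + AD.
The resulting 10×10 matrix has rank 6, and its Smith normal form has invariant factors (1,1,1,1,1,1).

∂_3: C_3 → C_2 sends each 3-simplex σ to the alternating sum Σ_i (−1)^i (σ with its i-th vertex removed). For instance
  ∂BDEF = DEF − BEF + BDF − BDE,
  ∂ADEF = DEF − AEF + ADF − ADE.
The resulting 10×5 matrix has rank 4, and its Smith normal form has invariant factors (1,1,1,1).

Now H_k = ker ∂_k / im ∂_{k+1}, so:

  H_0: rank C_0 − rank ∂_1 = 5 − 4 = 1, and the invariant factors of ∂_1 are all 1, so H_0 ≅ Z.
  H_1: rank ker ∂_1 − rank ∂_2 = (10 − 4) − 6 = 0, and the invariant factors of ∂_2 are all 1, so H_1 ≅ 0.
  H_2: rank ker ∂_2 − rank ∂_3 = (10 − 6) − 4 = 0, and the invariant factors of ∂_3 are all 1, so H_2 ≅ 0.
  H_3: rank ker ∂_3 − rank ∂_4 = (5 − 4) − 0 = 1, and there is no ∂_4, so H_3 ≅ Z.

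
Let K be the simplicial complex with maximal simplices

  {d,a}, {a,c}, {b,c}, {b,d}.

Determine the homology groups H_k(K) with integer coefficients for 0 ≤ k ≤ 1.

Take the total order a < b < c < d on the vertex set. Then K (dimension 1) consists of the simplices:

  0-simplices (4): a, b, c, d
  1-simplices (4): ac, ad, bc, bd

giving chain groups C_0 ≅ Z^4, C_1 ≅ Z^4.

∂_1: C_1 → C_0 sends each edge [p,q] (with p < q) to q − p. For instance
  ∂bd = d − b.
The 4×4 boundary matrix has rank 3 and Smith normal form diag(1,1,1).

Reading off H_k = ker ∂_k / im ∂_{k+1}:

  H_0: rank C_0 − rank ∂_1 = 4 − 3 = 1, and the invariant factors of ∂_1 are all 1, so H_0 ≅ Z.
  H_1: rank ker ∂_1 − rank ∂_2 = (4 − 3) − 0 = 1, and there is no ∂_2, so H_1 ≅ Z.

H_0 = Z,  H_1 = Z.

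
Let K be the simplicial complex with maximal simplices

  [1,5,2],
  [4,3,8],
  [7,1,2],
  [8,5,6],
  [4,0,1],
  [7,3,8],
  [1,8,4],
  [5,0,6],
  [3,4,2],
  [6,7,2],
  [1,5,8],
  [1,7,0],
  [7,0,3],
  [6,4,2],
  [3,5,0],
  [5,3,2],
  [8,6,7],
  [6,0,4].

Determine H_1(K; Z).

H_1 = Z^2.

We work with the vertex ordering 0 < 1 < 2 < 3 < 4 < 5 < 6 < 7 < 8. The simplices of K, each written with vertices in increasing order, are:

  0-simplices (9): [0], [1], [2], [3], [4], [5], [6], [7], [8]
  1-simplices (27): (27 of them)
  2-simplices (18): [0,1,4], [0,1,7], [0,3,5], [0,3,7], [0,4,6], [0,5,6], [1,2,5], [1,2,7], [1,4,8], [1,5,8], [2,3,4], [2,3,5], [2,4,6], [2,6,7], [3,4,8], [3,7,8], [5,6,8], [6,7,8]

so the chain groups are C_0 ≅ Z^9, C_1 ≅ Z^27, C_2 ≅ Z^18.

Boundary ∂_1: C_1 → C_0 is given by ∂[p,q] = [q] − [p]. For instance
  ∂[0,4] = [4] − [0].
As a 9×27 matrix over Z this has rank 8, with invariant factors (1,1,1,1,1,1,1,1).

Boundary ∂_2: C_2 → C_1 maps a triangle to the signed sum of its edges. For instance
  ∂[2,6,7] = [6,7] − [2,7] + [2,6],
  ∂[2,3,4] = [3,4] − [2,4] + [2,3].
This gives a 27×18 integer matrix of rank 17; reducing to Smith normal form yields diagonal entries (1,1,1,1,1,1,1,1,1,1,1,1,1,1,1,1,1).

Computing H_k = (kernel of ∂_k) / (image of ∂_{k+1}):

  H_1: rank ker ∂_1 − rank ∂_2 = (27 − 8) − 17 = 2, and the invariant factors of ∂_2 are all 1, so H_1 = Z^2.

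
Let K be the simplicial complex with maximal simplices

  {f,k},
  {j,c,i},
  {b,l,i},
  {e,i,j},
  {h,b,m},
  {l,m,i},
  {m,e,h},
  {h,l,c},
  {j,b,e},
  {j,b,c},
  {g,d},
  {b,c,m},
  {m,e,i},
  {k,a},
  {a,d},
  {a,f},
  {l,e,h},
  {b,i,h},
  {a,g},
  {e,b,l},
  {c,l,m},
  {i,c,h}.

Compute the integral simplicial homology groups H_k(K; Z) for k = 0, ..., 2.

H_0 = Z^2,  H_1 = Z^4,  H_2 = Z.

Fix the vertex order a < b < c < d < e < f < g < h < i < j < k < l < m and write every simplex with vertices in increasing order. Then dim K = 2 and the simplices of K are:

  0-simplices (13): a, b, c, d, e, f, g, h, i, j, k, l, m
  1-simplices (30): ad, af, ag, ak, bc, be, bh, bi, bj, bl, bm, ch, ci, cj, cl, cm, dg, eh, ei, ej, el, em, fk, hi, hl, hm, ij, il, im, lm
  2-simplices (16): bcj, bcm, bej, bel, bhi, bhm, bil, chi, chl, cij, clm, ehl, ehm, eij, eim, ilm

giving chain groups C_0 ≅ Z^13, C_1 ≅ Z^30, C_2 ≅ Z^16.

∂_1: C_1 → C_0 is given by ∂[p,q] = [q] − [p]. For instance
  ∂hi = i − h.
The resulting 13×30 matrix has rank 11, and its Smith normal form has invariant factors (1,1,1,1,1,1,1,1,1,1,1).

Boundary ∂_2: C_2 → C_1 acts by ∂[p,q,r] = [q,r] − [p,r] + [p,q]. For instance
  ∂bel = el − bl + be,
  ∂bej = ej − bj + be.
The resulting 30×16 matrix has rank 15, and its Smith normal form has invariant factors (1,1,1,1,1,1,1,1,1,1,1,1,1,1,1).

From H_k ≅ ker(∂_k) / im(∂_{k+1}) we obtain:

  H_0: rank C_0 − rank ∂_1 = 13 − 11 = 2, and the invariant factors of ∂_1 are all 1, so H_0 = Z^2.
  H_1: rank ker ∂_1 − rank ∂_2 = (30 − 11) − 15 = 4, and the invariant factors of ∂_2 are all 1, so H_1 = Z^4.
  H_2: rank ker ∂_2 − rank ∂_3 = (16 − 15) − 0 = 1, and there is no ∂_3, so H_2 = Z.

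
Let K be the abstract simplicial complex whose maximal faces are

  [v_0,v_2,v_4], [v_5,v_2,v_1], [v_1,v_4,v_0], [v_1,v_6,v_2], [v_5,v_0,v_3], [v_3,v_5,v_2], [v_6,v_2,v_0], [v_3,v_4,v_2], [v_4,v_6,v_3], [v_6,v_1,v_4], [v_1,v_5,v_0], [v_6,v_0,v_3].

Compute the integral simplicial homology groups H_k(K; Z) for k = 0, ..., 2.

H_0 = Z,  H_1 = Z/2Z,  H_2 = 0.

Order the vertices as v_0 < v_1 < v_2 < v_3 < v_4 < v_5 < v_6. Listing each simplex with vertices in this order, K has dimension 2 with simplices:

  0-simplices (7): [v_0], [v_1], [v_2], [v_3], [v_4], [v_5], [v_6]
  1-simplices (18): (18 of them)
  2-simplices (12): (12 of them)

giving chain groups C_0 ≅ Z^7, C_1 ≅ Z^18, C_2 ≅ Z^12.

The boundary map ∂_1: C_1 → C_0 maps an edge to its endpoints' difference, ∂[p,q] = q − p.
The 7×18 boundary matrix has rank 6 and Smith normal form diag(1,1,1,1,1,1).

The boundary map ∂_2: C_2 → C_1 maps a triangle to the signed sum of its edges. For instance
  ∂[v_0,v_1,v_5] = [v_1,v_5] − [v_0,v_5] + [v_0,v_1],
  ∂[v_1,v_2,v_5] = [v_2,v_5] − [v_1,v_5] + [v_1,v_2].
The resulting 18×12 matrix has rank 12, and its Smith normal form has invariant factors (1,1,1,1,1,1,1,1,1,1,1,2).

Now H_k = ker ∂_k / im ∂_{k+1}, so:

  H_0: rank C_0 − rank ∂_1 = 7 − 6 = 1, and the invariant factors of ∂_1 are all 1, so H_0 ≅ Z.
  H_1: rank ker ∂_1 − rank ∂_2 = (18 − 6) − 12 = 0, and ∂_2 has invariant factor 2 > 1, so H_1 ≅ Z/2Z.
  H_2: rank ker ∂_2 − rank ∂_3 = (12 − 12) − 0 = 0, and there is no ∂_3, so H_2 ≅ 0.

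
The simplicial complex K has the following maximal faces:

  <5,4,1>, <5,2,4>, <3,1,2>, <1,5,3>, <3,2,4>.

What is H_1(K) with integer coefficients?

H_1 ≅ Z.

K has 5 vertices, 10 edges, 5 triangles.
rank ∂_1 = 4, rank ∂_2 = 5 ⇒ b_1 = 10 − 4 − 5 = 1; all invariant factors of ∂_2 are 1 so no torsion. So H_1 ≅ Z.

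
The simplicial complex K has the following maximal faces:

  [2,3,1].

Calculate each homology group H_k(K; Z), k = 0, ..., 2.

H_0 = Z,  H_1 = 0,  H_2 = 0.

We work with the vertex ordering 1 < 2 < 3. The simplices of K, each written with vertices in increasing order, are:

  0-simplices (3): [1], [2], [3]
  1-simplices (3): [1,2], [1,3], [2,3]
  2-simplices (1): [1,2,3]

Hence C_0 ≅ Z^3, C_1 ≅ Z^3, C_2 ≅ Z^1.

∂_1: C_1 → C_0 is given by ∂[p,q] = [q] − [p].
This gives a 3×3 integer matrix of rank 2; reducing to Smith normal form yields diagonal entries (1,1).

Boundary ∂_2: C_2 → C_1 acts by ∂[p,q,r] = [q,r] − [p,r] + [p,q]. For instance
  ∂[1,2,3] = [2,3] − [1,3] + [1,2].
This gives a 3×1 integer matrix of rank 1; reducing to Smith normal form yields diagonal entries (1).

Now H_k = ker ∂_k / im ∂_{k+1}, so:

  H_0: rank C_0 − rank ∂_1 = 3 − 2 = 1, and the invariant factors of ∂_1 are all 1, so H_0 = Z.
  H_1: rank ker ∂_1 − rank ∂_2 = (3 − 2) − 1 = 0, and the invariant factors of ∂_2 are all 1, so H_1 = 0.
  H_2: rank ker ∂_2 − rank ∂_3 = (1 − 1) − 0 = 0, and there is no ∂_3, so H_2 = 0.

As a check, the Euler characteristic is 3 − 3 + 1 = 1, which agrees with 1 − 0 + 0 = 1.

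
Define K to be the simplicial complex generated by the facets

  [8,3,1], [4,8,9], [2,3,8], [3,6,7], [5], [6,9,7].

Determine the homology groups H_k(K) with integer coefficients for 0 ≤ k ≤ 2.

K has 9 vertices, 13 edges, 5 triangles.
rank ∂_0 = 0, rank ∂_1 = 7 ⇒ b_0 = 9 − 0 − 7 = 2; all invariant factors of ∂_1 are 1 so no torsion. So H_0 = Z^2.
rank ∂_1 = 7, rank ∂_2 = 5 ⇒ b_1 = 13 − 7 − 5 = 1; all invariant factors of ∂_2 are 1 so no torsion. So H_1 = Z.
rank ∂_2 = 5, rank ∂_3 = 0 ⇒ b_2 = 5 − 5 − 0 = 0. So H_2 = 0.

H_0 ≅ Z^2,  H_1 ≅ Z,  H_2 = 0.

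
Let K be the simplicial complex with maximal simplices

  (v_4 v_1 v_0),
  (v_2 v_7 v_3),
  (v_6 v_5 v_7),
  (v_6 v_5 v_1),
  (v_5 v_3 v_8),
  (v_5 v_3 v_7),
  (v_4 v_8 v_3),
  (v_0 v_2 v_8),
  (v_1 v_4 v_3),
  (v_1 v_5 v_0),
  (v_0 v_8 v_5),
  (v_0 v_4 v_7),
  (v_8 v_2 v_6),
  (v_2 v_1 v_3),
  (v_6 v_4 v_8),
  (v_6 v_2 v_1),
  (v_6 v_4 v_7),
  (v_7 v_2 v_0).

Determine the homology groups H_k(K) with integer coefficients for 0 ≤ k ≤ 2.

Take the total order v_0 < v_1 < v_2 < v_3 < v_4 < v_5 < v_6 < v_7 < v_8 on the vertex set. Then K (dimension 2) consists of the simplices:

  0-simplices (9): [v_0], [v_1], [v_2], [v_3], [v_4], [v_5], [v_6], [v_7], [v_8]
  1-simplices (27): (27 of them)
  2-simplices (18): (18 of them)

giving chain groups C_0 ≅ Z^9, C_1 ≅ Z^27, C_2 ≅ Z^18.

∂_1: C_1 → C_0 sends each edge [p,q] (with p < q) to q − p.
This gives a 9×27 integer matrix of rank 8; reducing to Smith normal form yields diagonal entries (1,1,1,1,1,1,1,1).

The boundary map ∂_2: C_2 → C_1 sends each 2-simplex [p,q,r] to [q,r] − [p,r] + [p,q]. For instance
  ∂[v_2,v_3,v_7] = [v_3,v_7] − [v_2,v_7] + [v_2,v_3],
  ∂[v_0,v_2,v_8] = [v_2,v_8] − [v_0,v_8] + [v_0,v_2].
As a 27×18 matrix over Z this has rank 17, with invariant factors (1,1,1,1,1,1,1,1,1,1,1,1,1,1,1,1,1).

Reading off H_k = ker ∂_k / im ∂_{k+1}:

  H_0: rank C_0 − rank ∂_1 = 9 − 8 = 1, and the invariant factors of ∂_1 are all 1, so H_0 = Z.
  H_1: rank ker ∂_1 − rank ∂_2 = (27 − 8) − 17 = 2, and the invariant factors of ∂_2 are all 1, so H_1 = Z^2.
  H_2: rank ker ∂_2 − rank ∂_3 = (18 − 17) − 0 = 1, and there is no ∂_3, so H_2 = Z.

H_0 = Z,  H_1 = Z^2,  H_2 = Z.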